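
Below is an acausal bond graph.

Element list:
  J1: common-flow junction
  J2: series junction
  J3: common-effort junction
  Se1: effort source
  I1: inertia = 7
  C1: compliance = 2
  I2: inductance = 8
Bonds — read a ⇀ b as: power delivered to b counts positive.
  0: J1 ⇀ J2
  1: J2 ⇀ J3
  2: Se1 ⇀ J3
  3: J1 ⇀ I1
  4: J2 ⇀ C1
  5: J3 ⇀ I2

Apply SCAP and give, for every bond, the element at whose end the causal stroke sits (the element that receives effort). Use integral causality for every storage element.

b0 |J1
b1 |J2
b2 |J3
b3 |I1
b4 |J2
b5 |I2

β2 →J3  (Se1: effort source, stroke at far end)
β1 →J2  (J3 effort already set via bond 2)
β5 →I2  (J3 effort already set via bond 2)
β3 →I1  (I1 integral (f out))
β0 →J1  (1-jn J1 has f-setter on 3)
β4 →J2  (common-f at J2 fixed by 0)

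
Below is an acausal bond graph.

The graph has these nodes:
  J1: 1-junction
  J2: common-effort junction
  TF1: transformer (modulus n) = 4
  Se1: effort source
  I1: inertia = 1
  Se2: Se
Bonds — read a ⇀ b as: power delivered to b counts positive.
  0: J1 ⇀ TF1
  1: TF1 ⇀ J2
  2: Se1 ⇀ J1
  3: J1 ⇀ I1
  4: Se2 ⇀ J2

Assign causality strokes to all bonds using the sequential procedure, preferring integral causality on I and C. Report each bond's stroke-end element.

#0 stroke→J1
#1 stroke→TF1
#2 stroke→J1
#3 stroke→I1
#4 stroke→J2

b2 |J1  (source Se1 imposes e)
b4 |J2  (source Se2 imposes e)
b1 |TF1  (J2 effort already set via bond 4)
b0 |J1  (TF TF1: opposite of bond 1)
b3 |I1  (J1: last free bond brings flow in)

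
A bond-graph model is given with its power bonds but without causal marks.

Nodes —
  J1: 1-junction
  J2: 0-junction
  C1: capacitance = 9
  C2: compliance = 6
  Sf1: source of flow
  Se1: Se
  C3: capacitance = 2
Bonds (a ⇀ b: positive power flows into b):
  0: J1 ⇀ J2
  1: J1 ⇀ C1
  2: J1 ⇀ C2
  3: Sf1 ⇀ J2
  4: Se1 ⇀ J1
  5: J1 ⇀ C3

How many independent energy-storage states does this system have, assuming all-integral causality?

#3 stroke at Sf1  (source Sf1 imposes f)
#4 stroke at J1  (Se1 (Se) sets effort on bond)
#0 stroke at J2  (J2 needs exactly one e-in)
#1 stroke at J1  (1-jn J1 has f-setter on 0)
#2 stroke at J1  (common-f at J1 fixed by 0)
#5 stroke at J1  (J1: bond 0 brought flow, rest push out)

3  (C1, C2, C3 all integral)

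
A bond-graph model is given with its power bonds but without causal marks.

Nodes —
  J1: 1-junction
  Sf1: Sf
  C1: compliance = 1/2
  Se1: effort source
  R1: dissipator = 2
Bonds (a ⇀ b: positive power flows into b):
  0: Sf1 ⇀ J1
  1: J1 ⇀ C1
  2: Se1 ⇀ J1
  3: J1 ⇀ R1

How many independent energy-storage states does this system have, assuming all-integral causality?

1  (C1 all integral)

b0 stroke→Sf1  (Sf1 (Sf) sets flow on bond)
b2 stroke→J1  (source Se1 imposes e)
b1 stroke→J1  (1-jn J1 has f-setter on 0)
b3 stroke→J1  (J1 flow already set via bond 0)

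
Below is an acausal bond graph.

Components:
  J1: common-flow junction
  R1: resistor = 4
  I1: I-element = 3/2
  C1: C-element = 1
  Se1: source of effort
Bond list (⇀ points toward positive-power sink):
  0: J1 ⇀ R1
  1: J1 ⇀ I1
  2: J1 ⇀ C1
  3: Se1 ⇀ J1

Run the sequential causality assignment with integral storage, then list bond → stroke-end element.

#3 stroke at J1  (Se1 (Se) sets effort on bond)
#1 stroke at I1  (I1 integral (f out))
#0 stroke at J1  (1-jn J1 has f-setter on 1)
#2 stroke at J1  (J1 flow already set via bond 1)

#0 |J1
#1 |I1
#2 |J1
#3 |J1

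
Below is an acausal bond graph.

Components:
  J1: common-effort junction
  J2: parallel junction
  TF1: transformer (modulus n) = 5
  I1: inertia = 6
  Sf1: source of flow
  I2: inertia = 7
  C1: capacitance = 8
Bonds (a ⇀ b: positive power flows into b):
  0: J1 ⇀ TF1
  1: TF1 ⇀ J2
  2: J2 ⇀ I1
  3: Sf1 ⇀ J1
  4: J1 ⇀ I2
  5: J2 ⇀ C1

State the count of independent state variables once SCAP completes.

bond 3 |Sf1  (Sf1 (Sf) sets flow on bond)
bond 2 |I1  (I1: I, integral causality)
bond 4 |I2  (I2 outputs flow p/I2)
bond 0 |J1  (only one effort-in slot at J1)
bond 1 |TF1  (through TF1, causality passes straight; one stroke at TF1)
bond 5 |J2  (J2: last free bond brings effort in)

3  (C1, I1, I2 all integral)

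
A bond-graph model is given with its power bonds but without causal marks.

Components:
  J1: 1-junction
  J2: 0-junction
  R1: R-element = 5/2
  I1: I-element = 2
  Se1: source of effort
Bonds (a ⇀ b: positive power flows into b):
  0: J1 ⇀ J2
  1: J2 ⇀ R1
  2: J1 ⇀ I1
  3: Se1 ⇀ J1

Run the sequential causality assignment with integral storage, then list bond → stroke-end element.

bond 0 stroke→J1
bond 1 stroke→J2
bond 2 stroke→I1
bond 3 stroke→J1

#3 stroke→J1  (Se1 fixes effort; stroke away)
#2 stroke→I1  (I1: I, integral causality)
#0 stroke→J1  (J1: bond 2 brought flow, rest push out)
#1 stroke→J2  (only one effort-in slot at J2)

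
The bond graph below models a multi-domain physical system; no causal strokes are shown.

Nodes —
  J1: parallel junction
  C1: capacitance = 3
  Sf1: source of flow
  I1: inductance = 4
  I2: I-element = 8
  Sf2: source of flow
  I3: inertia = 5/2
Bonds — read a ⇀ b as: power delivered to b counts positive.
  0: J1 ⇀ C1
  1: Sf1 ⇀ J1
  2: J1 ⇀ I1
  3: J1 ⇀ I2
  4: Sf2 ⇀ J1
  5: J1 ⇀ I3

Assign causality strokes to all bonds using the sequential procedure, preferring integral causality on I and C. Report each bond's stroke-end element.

#1 |Sf1  (Sf1: flow source, stroke at near end)
#4 |Sf2  (Sf2 fixes flow; stroke at Sf2)
#0 |J1  (C1: C, integral causality)
#2 |I1  (0-jn J1 has e-setter on 0)
#3 |I2  (J1 effort already set via bond 0)
#5 |I3  (common-e at J1 fixed by 0)

β0 →J1
β1 →Sf1
β2 →I1
β3 →I2
β4 →Sf2
β5 →I3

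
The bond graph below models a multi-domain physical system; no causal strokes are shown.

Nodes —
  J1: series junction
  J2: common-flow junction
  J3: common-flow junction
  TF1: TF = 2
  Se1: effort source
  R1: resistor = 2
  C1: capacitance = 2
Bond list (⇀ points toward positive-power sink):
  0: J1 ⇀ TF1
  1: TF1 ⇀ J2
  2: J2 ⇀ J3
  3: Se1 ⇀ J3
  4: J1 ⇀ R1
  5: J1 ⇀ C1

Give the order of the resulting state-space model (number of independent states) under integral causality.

b3 |J3  (Se1 fixes effort; stroke away)
b2 |J2  (J3 needs exactly one f-in)
b1 |TF1  (J2: last free bond brings flow in)
b0 |J1  (TF1 one-in-one-out from 1)
b5 |J1  (C1 outputs effort q/C1)
b4 |R1  (J1 needs exactly one f-in)

1  (C1 all integral)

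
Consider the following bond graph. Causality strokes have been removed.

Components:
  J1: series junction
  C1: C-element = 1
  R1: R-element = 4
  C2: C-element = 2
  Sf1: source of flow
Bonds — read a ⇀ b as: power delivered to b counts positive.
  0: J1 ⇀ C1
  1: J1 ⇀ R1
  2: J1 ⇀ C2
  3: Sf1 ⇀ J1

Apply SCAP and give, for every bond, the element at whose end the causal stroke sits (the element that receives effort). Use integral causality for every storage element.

bond 3 stroke→Sf1  (Sf1 (Sf) sets flow on bond)
bond 0 stroke→J1  (J1: bond 3 brought flow, rest push out)
bond 1 stroke→J1  (J1 flow already set via bond 3)
bond 2 stroke→J1  (common-f at J1 fixed by 3)

b0 →J1
b1 →J1
b2 →J1
b3 →Sf1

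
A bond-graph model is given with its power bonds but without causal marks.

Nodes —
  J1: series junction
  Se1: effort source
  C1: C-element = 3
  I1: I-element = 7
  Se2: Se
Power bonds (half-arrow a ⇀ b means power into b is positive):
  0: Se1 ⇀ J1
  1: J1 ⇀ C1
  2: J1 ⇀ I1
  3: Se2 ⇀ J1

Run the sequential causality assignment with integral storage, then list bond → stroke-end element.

β0 stroke at J1  (Se1 (Se) sets effort on bond)
β3 stroke at J1  (Se2 fixes effort; stroke away)
β1 stroke at J1  (prefer integral on C1)
β2 stroke at I1  (J1 needs exactly one f-in)

#0 stroke→J1
#1 stroke→J1
#2 stroke→I1
#3 stroke→J1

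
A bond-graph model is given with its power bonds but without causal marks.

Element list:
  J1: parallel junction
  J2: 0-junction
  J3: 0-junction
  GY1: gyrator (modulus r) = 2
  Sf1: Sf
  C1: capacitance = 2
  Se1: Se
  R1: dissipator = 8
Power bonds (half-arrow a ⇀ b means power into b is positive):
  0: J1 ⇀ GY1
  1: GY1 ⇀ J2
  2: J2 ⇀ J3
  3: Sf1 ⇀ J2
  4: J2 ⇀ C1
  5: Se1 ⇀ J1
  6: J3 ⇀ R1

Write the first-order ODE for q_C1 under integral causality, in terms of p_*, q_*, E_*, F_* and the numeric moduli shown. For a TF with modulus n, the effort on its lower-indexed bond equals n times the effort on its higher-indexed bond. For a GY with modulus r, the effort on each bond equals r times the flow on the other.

b3 stroke at Sf1  (Sf1: flow source, stroke at near end)
b5 stroke at J1  (source Se1 imposes e)
b0 stroke at GY1  (common-e at J1 fixed by 5)
b1 stroke at GY1  (GY1 both-in/both-out from 0)
b4 stroke at J2  (C1: C, integral causality)
b2 stroke at J3  (0-jn J2 has e-setter on 4)
b6 stroke at R1  (J3 effort already set via bond 2)

dq_C1/dt = E_Se1/2 + F_Sf1 - q_C1/16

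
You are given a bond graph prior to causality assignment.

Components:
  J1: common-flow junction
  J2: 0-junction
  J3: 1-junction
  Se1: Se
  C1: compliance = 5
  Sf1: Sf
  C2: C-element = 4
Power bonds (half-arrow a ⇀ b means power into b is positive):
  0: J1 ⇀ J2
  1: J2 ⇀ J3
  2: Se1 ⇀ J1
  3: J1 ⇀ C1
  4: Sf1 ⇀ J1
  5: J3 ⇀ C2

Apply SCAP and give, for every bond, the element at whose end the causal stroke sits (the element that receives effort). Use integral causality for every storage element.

#2 stroke at J1  (Se1 (Se) sets effort on bond)
#4 stroke at Sf1  (source Sf1 imposes f)
#0 stroke at J1  (J1 flow already set via bond 4)
#3 stroke at J1  (J1 flow already set via bond 4)
#1 stroke at J2  (J2: last free bond brings effort in)
#5 stroke at J3  (J3: bond 1 brought flow, rest push out)

β0 |J1
β1 |J2
β2 |J1
β3 |J1
β4 |Sf1
β5 |J3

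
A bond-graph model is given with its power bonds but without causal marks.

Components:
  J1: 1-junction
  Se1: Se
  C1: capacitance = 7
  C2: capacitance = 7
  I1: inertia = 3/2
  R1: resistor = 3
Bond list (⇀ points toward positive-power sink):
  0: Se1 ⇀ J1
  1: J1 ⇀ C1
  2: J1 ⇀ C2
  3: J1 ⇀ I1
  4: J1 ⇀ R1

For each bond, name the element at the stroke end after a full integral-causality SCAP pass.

β0 |J1
β1 |J1
β2 |J1
β3 |I1
β4 |J1

β0 →J1  (source Se1 imposes e)
β1 →J1  (prefer integral on C1)
β2 →J1  (C2 integral (e out))
β3 →I1  (I1 integral (f out))
β4 →J1  (common-f at J1 fixed by 3)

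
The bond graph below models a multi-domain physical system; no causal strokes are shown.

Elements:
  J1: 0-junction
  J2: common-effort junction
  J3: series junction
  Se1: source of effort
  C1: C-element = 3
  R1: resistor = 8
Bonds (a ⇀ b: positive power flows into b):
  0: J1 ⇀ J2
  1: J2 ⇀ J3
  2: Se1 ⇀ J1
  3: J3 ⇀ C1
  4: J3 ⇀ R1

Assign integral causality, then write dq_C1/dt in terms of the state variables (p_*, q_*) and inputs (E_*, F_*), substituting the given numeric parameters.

dq_C1/dt = E_Se1/8 - q_C1/24

bond 2 stroke at J1  (Se1: effort source, stroke at far end)
bond 0 stroke at J2  (J1: bond 2 brought effort, rest push out)
bond 1 stroke at J3  (J2: bond 0 brought effort, rest push out)
bond 3 stroke at J3  (prefer integral on C1)
bond 4 stroke at R1  (J3 needs exactly one f-in)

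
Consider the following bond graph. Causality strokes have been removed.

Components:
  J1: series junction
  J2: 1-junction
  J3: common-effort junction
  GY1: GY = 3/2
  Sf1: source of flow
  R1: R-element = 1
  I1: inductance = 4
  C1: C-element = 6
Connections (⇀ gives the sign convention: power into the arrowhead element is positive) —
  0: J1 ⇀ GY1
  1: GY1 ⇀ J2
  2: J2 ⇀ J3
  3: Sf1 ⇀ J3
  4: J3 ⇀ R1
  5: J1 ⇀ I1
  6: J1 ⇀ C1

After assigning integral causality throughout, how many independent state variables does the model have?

2  (C1, I1 all integral)

b3 stroke→Sf1  (source Sf1 imposes f)
b5 stroke→I1  (I1: I, integral causality)
b0 stroke→J1  (J1: bond 5 brought flow, rest push out)
b6 stroke→J1  (J1: bond 5 brought flow, rest push out)
b1 stroke→J2  (GY1: gyrator matches bond 0)
b2 stroke→J3  (closing 1-jn rule on J2)
b4 stroke→R1  (J3: bond 2 brought effort, rest push out)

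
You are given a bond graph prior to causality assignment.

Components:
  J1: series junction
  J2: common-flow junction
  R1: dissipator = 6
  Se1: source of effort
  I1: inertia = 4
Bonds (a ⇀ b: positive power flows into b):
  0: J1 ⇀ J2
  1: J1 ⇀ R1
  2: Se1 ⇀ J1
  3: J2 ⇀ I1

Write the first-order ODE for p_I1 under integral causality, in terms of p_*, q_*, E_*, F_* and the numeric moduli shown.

β2 →J1  (Se1: effort source, stroke at far end)
β3 →I1  (I1 outputs flow p/I1)
β0 →J2  (J2: bond 3 brought flow, rest push out)
β1 →J1  (1-jn J1 has f-setter on 0)

dp_I1/dt = E_Se1 - 3*p_I1/2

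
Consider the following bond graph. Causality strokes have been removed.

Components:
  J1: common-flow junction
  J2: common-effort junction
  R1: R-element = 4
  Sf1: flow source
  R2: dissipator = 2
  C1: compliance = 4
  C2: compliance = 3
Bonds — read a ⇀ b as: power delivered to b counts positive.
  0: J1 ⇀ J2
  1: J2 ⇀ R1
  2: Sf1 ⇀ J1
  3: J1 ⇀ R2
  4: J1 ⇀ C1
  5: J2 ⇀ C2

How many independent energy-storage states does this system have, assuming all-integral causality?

2  (C1, C2 all integral)

#2 stroke at Sf1  (Sf1: flow source, stroke at near end)
#0 stroke at J1  (J1: bond 2 brought flow, rest push out)
#3 stroke at J1  (J1 flow already set via bond 2)
#4 stroke at J1  (J1: bond 2 brought flow, rest push out)
#5 stroke at J2  (C2: C, integral causality)
#1 stroke at R1  (J2 effort already set via bond 5)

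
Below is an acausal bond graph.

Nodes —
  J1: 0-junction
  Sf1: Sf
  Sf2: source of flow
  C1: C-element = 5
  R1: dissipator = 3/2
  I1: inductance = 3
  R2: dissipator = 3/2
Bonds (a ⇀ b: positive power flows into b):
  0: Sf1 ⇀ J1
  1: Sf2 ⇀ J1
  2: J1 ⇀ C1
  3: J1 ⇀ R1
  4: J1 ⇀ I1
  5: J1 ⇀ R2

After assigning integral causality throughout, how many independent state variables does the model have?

#0 stroke→Sf1  (Sf1: flow source, stroke at near end)
#1 stroke→Sf2  (source Sf2 imposes f)
#2 stroke→J1  (prefer integral on C1)
#3 stroke→R1  (J1 effort already set via bond 2)
#4 stroke→I1  (J1: bond 2 brought effort, rest push out)
#5 stroke→R2  (common-e at J1 fixed by 2)

2  (C1, I1 all integral)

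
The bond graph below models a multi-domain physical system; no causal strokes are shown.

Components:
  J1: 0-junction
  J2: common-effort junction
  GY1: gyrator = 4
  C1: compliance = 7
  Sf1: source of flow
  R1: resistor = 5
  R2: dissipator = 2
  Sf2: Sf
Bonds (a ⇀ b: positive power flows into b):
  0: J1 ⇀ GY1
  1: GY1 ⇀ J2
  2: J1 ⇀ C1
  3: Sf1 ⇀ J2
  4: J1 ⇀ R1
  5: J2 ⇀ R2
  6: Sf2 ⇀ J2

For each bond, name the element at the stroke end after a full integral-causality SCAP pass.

b3 stroke at Sf1  (Sf1 (Sf) sets flow on bond)
b6 stroke at Sf2  (Sf2: flow source, stroke at near end)
b2 stroke at J1  (prefer integral on C1)
b0 stroke at GY1  (J1 effort already set via bond 2)
b4 stroke at R1  (0-jn J1 has e-setter on 2)
b1 stroke at GY1  (GY1: gyrator matches bond 0)
b5 stroke at J2  (only one effort-in slot at J2)

b0 stroke→GY1
b1 stroke→GY1
b2 stroke→J1
b3 stroke→Sf1
b4 stroke→R1
b5 stroke→J2
b6 stroke→Sf2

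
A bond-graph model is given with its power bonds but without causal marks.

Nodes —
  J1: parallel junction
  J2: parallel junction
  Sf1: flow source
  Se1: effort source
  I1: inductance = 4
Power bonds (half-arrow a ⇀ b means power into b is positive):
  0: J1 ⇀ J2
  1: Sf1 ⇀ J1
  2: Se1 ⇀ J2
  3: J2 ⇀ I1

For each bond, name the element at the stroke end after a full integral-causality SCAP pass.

β1 →Sf1  (Sf1: flow source, stroke at near end)
β2 →J2  (Se1 fixes effort; stroke away)
β0 →J1  (J1: last free bond brings effort in)
β3 →I1  (J2: bond 2 brought effort, rest push out)

b0 stroke at J1
b1 stroke at Sf1
b2 stroke at J2
b3 stroke at I1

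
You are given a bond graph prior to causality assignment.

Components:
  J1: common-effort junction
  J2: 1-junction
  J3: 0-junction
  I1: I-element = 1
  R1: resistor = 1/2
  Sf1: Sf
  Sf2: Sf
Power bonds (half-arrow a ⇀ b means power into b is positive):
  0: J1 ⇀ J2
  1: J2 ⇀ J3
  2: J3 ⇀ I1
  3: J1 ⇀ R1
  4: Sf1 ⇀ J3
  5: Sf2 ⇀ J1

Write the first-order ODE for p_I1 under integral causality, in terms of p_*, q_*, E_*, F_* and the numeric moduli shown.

β4 stroke→Sf1  (source Sf1 imposes f)
β5 stroke→Sf2  (Sf2 fixes flow; stroke at Sf2)
β2 stroke→I1  (I1: I, integral causality)
β1 stroke→J3  (closing 0-jn rule on J3)
β0 stroke→J2  (1-jn J2 has f-setter on 1)
β3 stroke→J1  (only one effort-in slot at J1)

dp_I1/dt = F_Sf1/2 + F_Sf2/2 - p_I1/2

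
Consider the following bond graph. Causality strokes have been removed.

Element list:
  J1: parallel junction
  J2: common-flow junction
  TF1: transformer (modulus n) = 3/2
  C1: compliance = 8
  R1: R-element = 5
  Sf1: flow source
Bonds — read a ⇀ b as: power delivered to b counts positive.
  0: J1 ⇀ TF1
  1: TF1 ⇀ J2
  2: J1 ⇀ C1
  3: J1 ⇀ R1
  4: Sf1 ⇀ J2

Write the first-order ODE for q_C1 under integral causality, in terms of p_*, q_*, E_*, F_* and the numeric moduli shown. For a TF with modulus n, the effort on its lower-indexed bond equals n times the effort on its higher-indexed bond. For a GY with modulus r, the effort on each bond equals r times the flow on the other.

dq_C1/dt = -2*F_Sf1/3 - q_C1/40

b4 stroke→Sf1  (Sf1 (Sf) sets flow on bond)
b1 stroke→J2  (common-f at J2 fixed by 4)
b0 stroke→TF1  (TF1 one-in-one-out from 1)
b2 stroke→J1  (C1: C, integral causality)
b3 stroke→R1  (J1: bond 2 brought effort, rest push out)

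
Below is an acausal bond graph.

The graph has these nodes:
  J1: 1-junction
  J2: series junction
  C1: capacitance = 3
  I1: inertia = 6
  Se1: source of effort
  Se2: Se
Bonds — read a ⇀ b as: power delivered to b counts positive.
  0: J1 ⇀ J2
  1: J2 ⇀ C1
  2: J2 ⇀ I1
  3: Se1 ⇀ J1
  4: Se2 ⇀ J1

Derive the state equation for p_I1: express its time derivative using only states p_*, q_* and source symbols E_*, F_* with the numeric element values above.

b3 stroke→J1  (Se1: effort source, stroke at far end)
b4 stroke→J1  (Se2 (Se) sets effort on bond)
b0 stroke→J2  (closing 1-jn rule on J1)
b1 stroke→J2  (C1: C, integral causality)
b2 stroke→I1  (J2 needs exactly one f-in)

dp_I1/dt = E_Se1 + E_Se2 - q_C1/3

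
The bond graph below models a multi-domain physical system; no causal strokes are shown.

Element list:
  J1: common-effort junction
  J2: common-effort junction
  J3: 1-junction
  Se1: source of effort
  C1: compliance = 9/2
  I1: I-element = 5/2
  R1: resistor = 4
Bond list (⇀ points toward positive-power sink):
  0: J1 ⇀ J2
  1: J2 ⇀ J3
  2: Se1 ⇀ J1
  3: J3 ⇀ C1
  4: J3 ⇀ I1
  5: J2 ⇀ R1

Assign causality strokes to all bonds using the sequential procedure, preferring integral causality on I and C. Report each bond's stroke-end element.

bond 0 stroke→J2
bond 1 stroke→J3
bond 2 stroke→J1
bond 3 stroke→J3
bond 4 stroke→I1
bond 5 stroke→R1

β2 →J1  (Se1 fixes effort; stroke away)
β0 →J2  (J1: bond 2 brought effort, rest push out)
β1 →J3  (common-e at J2 fixed by 0)
β5 →R1  (J2: bond 0 brought effort, rest push out)
β3 →J3  (C1 integral (e out))
β4 →I1  (only one flow-in slot at J3)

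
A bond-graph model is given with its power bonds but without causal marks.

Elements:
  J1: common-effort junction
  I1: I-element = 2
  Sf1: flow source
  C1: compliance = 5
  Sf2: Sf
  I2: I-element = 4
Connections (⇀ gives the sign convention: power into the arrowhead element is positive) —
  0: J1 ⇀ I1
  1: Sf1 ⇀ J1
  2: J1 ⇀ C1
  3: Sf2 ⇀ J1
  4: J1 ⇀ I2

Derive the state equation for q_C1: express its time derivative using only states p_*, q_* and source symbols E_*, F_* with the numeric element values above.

β1 →Sf1  (Sf1 (Sf) sets flow on bond)
β3 →Sf2  (Sf2 fixes flow; stroke at Sf2)
β0 →I1  (I1 outputs flow p/I1)
β2 →J1  (C1: C, integral causality)
β4 →I2  (0-jn J1 has e-setter on 2)

dq_C1/dt = F_Sf1 + F_Sf2 - p_I1/2 - p_I2/4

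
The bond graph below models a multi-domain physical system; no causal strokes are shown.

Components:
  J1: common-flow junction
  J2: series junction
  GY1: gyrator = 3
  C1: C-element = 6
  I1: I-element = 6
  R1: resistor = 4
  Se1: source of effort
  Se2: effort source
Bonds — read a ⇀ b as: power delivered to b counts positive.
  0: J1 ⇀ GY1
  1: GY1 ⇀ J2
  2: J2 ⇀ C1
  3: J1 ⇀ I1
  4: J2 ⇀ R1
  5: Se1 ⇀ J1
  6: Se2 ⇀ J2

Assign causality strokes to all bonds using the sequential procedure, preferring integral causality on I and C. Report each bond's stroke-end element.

β0 |J1
β1 |J2
β2 |J2
β3 |I1
β4 |R1
β5 |J1
β6 |J2

b5 stroke→J1  (Se1 fixes effort; stroke away)
b6 stroke→J2  (Se2 (Se) sets effort on bond)
b2 stroke→J2  (prefer integral on C1)
b3 stroke→I1  (I1 integral (f out))
b0 stroke→J1  (common-f at J1 fixed by 3)
b1 stroke→J2  (GY1: gyrator matches bond 0)
b4 stroke→R1  (J2: last free bond brings flow in)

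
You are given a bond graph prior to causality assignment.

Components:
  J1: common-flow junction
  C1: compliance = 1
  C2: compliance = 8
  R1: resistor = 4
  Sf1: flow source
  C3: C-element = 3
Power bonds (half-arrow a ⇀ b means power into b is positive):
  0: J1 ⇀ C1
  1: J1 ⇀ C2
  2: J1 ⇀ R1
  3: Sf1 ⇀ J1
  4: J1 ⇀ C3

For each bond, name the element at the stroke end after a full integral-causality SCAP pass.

bond 3 →Sf1  (source Sf1 imposes f)
bond 0 →J1  (J1: bond 3 brought flow, rest push out)
bond 1 →J1  (J1 flow already set via bond 3)
bond 2 →J1  (J1: bond 3 brought flow, rest push out)
bond 4 →J1  (1-jn J1 has f-setter on 3)

bond 0 stroke at J1
bond 1 stroke at J1
bond 2 stroke at J1
bond 3 stroke at Sf1
bond 4 stroke at J1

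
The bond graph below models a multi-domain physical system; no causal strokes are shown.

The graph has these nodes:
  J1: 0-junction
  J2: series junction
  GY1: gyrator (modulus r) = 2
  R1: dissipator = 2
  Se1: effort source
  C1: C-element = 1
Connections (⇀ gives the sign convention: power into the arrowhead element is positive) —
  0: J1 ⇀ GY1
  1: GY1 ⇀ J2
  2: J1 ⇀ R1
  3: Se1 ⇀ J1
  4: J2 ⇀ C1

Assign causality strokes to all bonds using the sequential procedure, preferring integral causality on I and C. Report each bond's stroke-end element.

b0 stroke→GY1
b1 stroke→GY1
b2 stroke→R1
b3 stroke→J1
b4 stroke→J2

b3 |J1  (source Se1 imposes e)
b0 |GY1  (J1: bond 3 brought effort, rest push out)
b2 |R1  (common-e at J1 fixed by 3)
b1 |GY1  (GY1: gyrator matches bond 0)
b4 |J2  (1-jn J2 has f-setter on 1)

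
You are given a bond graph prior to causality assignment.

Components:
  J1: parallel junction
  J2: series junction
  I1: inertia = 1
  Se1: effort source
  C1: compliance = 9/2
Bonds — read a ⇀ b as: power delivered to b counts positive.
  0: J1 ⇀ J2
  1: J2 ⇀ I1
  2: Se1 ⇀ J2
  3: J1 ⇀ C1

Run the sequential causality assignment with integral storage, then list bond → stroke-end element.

β2 stroke→J2  (Se1: effort source, stroke at far end)
β1 stroke→I1  (I1 integral (f out))
β0 stroke→J2  (J2: bond 1 brought flow, rest push out)
β3 stroke→J1  (J1: last free bond brings effort in)

β0 stroke→J2
β1 stroke→I1
β2 stroke→J2
β3 stroke→J1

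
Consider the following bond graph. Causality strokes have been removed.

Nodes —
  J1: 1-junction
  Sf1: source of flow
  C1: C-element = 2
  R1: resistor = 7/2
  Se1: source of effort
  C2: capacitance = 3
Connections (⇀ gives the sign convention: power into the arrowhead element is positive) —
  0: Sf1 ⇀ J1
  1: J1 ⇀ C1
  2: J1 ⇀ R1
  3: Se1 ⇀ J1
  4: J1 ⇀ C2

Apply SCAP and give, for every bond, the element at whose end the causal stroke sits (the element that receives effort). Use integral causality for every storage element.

β0 →Sf1  (source Sf1 imposes f)
β3 →J1  (source Se1 imposes e)
β1 →J1  (1-jn J1 has f-setter on 0)
β2 →J1  (1-jn J1 has f-setter on 0)
β4 →J1  (1-jn J1 has f-setter on 0)

β0 →Sf1
β1 →J1
β2 →J1
β3 →J1
β4 →J1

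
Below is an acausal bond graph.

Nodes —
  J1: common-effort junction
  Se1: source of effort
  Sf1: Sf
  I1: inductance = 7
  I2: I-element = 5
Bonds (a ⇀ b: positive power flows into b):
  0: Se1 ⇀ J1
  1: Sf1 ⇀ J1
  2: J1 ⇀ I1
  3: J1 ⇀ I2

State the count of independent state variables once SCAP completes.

2  (I1, I2 all integral)

bond 0 |J1  (Se1 (Se) sets effort on bond)
bond 1 |Sf1  (Sf1: flow source, stroke at near end)
bond 2 |I1  (0-jn J1 has e-setter on 0)
bond 3 |I2  (J1 effort already set via bond 0)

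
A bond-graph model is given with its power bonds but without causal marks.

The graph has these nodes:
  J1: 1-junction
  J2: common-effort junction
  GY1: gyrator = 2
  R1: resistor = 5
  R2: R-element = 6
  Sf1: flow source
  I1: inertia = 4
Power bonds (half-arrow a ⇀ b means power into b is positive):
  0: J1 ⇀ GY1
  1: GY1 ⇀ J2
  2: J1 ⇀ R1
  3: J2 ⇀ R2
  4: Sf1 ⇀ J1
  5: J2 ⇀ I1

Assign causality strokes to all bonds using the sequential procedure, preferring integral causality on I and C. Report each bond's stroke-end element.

b4 stroke at Sf1  (Sf1 fixes flow; stroke at Sf1)
b0 stroke at J1  (J1 flow already set via bond 4)
b2 stroke at J1  (1-jn J1 has f-setter on 4)
b1 stroke at J2  (GY1: gyrator matches bond 0)
b3 stroke at R2  (J2: bond 1 brought effort, rest push out)
b5 stroke at I1  (common-e at J2 fixed by 1)

β0 →J1
β1 →J2
β2 →J1
β3 →R2
β4 →Sf1
β5 →I1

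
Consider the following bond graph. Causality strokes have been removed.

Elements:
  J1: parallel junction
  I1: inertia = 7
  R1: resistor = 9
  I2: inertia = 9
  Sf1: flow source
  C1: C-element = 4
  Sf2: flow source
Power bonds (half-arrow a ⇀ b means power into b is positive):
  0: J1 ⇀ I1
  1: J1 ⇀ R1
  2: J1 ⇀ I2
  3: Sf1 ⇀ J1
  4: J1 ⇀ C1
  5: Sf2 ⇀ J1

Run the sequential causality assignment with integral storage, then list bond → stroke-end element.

β0 stroke→I1
β1 stroke→R1
β2 stroke→I2
β3 stroke→Sf1
β4 stroke→J1
β5 stroke→Sf2

bond 3 stroke→Sf1  (source Sf1 imposes f)
bond 5 stroke→Sf2  (source Sf2 imposes f)
bond 0 stroke→I1  (I1 integral (f out))
bond 2 stroke→I2  (prefer integral on I2)
bond 4 stroke→J1  (C1 integral (e out))
bond 1 stroke→R1  (J1 effort already set via bond 4)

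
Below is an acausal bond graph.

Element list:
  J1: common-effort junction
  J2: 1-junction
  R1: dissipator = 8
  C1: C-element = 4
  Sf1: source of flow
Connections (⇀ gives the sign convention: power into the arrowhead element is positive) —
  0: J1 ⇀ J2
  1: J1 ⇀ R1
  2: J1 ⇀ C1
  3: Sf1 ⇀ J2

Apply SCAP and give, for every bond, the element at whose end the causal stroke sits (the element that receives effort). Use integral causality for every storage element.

#0 |J2
#1 |R1
#2 |J1
#3 |Sf1

bond 3 stroke→Sf1  (source Sf1 imposes f)
bond 0 stroke→J2  (1-jn J2 has f-setter on 3)
bond 2 stroke→J1  (C1 integral (e out))
bond 1 stroke→R1  (J1: bond 2 brought effort, rest push out)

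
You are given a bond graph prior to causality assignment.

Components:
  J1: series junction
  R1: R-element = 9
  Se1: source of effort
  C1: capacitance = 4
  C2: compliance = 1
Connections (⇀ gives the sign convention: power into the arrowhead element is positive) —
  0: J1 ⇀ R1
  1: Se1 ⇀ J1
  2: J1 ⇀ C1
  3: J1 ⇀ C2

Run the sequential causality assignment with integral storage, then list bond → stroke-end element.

#1 stroke at J1  (source Se1 imposes e)
#2 stroke at J1  (C1: C, integral causality)
#3 stroke at J1  (prefer integral on C2)
#0 stroke at R1  (only one flow-in slot at J1)

#0 stroke→R1
#1 stroke→J1
#2 stroke→J1
#3 stroke→J1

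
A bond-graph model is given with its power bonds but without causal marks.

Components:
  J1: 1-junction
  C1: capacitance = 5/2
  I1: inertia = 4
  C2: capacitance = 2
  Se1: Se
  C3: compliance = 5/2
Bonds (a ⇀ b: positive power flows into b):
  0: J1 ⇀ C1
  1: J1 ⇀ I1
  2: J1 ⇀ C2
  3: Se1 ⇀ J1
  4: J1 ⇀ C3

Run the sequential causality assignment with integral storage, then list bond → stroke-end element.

bond 0 →J1
bond 1 →I1
bond 2 →J1
bond 3 →J1
bond 4 →J1

bond 3 stroke→J1  (Se1 (Se) sets effort on bond)
bond 0 stroke→J1  (C1 outputs effort q/C1)
bond 1 stroke→I1  (I1 integral (f out))
bond 2 stroke→J1  (common-f at J1 fixed by 1)
bond 4 stroke→J1  (common-f at J1 fixed by 1)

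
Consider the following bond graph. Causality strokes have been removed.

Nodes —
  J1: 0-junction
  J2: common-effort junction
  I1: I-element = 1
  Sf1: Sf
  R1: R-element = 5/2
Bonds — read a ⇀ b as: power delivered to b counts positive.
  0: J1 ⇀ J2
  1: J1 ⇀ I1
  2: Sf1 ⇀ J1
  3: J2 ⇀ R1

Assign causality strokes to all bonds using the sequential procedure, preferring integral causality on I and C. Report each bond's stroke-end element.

β0 →J1
β1 →I1
β2 →Sf1
β3 →J2

β2 →Sf1  (Sf1 (Sf) sets flow on bond)
β1 →I1  (I1 integral (f out))
β0 →J1  (only one effort-in slot at J1)
β3 →J2  (J2 needs exactly one e-in)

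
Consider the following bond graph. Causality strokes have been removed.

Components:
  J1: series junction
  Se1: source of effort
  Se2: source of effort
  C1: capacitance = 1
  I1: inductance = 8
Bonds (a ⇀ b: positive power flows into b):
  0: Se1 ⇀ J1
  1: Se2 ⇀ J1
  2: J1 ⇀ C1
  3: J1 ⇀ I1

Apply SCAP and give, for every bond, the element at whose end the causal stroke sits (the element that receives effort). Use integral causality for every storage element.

β0 |J1  (source Se1 imposes e)
β1 |J1  (Se2: effort source, stroke at far end)
β2 |J1  (prefer integral on C1)
β3 |I1  (only one flow-in slot at J1)

b0 stroke→J1
b1 stroke→J1
b2 stroke→J1
b3 stroke→I1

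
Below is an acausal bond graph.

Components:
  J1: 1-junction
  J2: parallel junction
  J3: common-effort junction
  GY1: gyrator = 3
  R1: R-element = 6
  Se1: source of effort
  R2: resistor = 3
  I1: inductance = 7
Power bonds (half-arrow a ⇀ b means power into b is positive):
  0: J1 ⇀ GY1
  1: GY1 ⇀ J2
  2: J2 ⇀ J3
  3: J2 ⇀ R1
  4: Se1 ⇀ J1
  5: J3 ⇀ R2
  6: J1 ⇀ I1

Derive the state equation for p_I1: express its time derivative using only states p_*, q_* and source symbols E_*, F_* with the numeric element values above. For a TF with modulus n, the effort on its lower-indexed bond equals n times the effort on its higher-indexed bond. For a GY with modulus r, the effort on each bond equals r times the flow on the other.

β4 stroke→J1  (Se1 fixes effort; stroke away)
β6 stroke→I1  (I1: I, integral causality)
β0 stroke→J1  (1-jn J1 has f-setter on 6)
β1 stroke→J2  (GY1 both-in/both-out from 0)
β2 stroke→J3  (J2 effort already set via bond 1)
β3 stroke→R1  (J2: bond 1 brought effort, rest push out)
β5 stroke→R2  (0-jn J3 has e-setter on 2)

dp_I1/dt = E_Se1 - 9*p_I1/14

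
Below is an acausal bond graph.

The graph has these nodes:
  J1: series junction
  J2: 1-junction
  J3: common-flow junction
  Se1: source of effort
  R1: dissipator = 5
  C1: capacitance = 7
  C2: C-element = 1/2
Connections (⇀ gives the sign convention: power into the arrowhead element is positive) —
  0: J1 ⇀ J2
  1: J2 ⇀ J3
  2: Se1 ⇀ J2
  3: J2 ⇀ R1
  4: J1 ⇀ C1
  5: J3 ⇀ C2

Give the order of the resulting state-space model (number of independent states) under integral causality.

b2 |J2  (Se1: effort source, stroke at far end)
b4 |J1  (C1 integral (e out))
b0 |J2  (J1: last free bond brings flow in)
b5 |J3  (prefer integral on C2)
b1 |J2  (only one flow-in slot at J3)
b3 |R1  (only one flow-in slot at J2)

2  (C1, C2 all integral)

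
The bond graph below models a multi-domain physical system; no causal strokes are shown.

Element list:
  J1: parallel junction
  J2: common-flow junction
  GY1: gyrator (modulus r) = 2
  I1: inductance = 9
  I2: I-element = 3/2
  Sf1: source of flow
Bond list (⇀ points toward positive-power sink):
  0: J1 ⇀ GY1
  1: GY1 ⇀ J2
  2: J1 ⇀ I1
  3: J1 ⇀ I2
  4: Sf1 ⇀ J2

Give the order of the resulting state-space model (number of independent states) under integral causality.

#4 →Sf1  (Sf1 fixes flow; stroke at Sf1)
#1 →J2  (J2 flow already set via bond 4)
#0 →J1  (through GY1, causality inverts; strokes same side of GY1)
#2 →I1  (0-jn J1 has e-setter on 0)
#3 →I2  (J1: bond 0 brought effort, rest push out)

2  (I1, I2 all integral)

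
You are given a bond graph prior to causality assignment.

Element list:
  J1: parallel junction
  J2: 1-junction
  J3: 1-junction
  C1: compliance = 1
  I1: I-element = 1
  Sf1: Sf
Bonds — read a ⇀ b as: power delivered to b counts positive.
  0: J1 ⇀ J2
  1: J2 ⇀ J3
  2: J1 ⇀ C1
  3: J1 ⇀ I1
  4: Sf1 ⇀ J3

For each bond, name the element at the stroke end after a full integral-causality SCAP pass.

b0 |J2
b1 |J3
b2 |J1
b3 |I1
b4 |Sf1

#4 |Sf1  (Sf1: flow source, stroke at near end)
#1 |J3  (J3: bond 4 brought flow, rest push out)
#0 |J2  (J2 flow already set via bond 1)
#2 |J1  (C1 outputs effort q/C1)
#3 |I1  (J1 effort already set via bond 2)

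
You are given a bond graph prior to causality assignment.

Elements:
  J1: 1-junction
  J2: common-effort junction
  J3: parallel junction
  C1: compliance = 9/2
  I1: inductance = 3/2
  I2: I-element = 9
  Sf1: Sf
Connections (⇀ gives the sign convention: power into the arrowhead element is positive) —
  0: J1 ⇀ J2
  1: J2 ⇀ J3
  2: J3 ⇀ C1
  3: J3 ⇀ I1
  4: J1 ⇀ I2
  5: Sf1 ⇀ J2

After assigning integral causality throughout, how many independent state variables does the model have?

b5 |Sf1  (Sf1 fixes flow; stroke at Sf1)
b2 |J3  (C1: C, integral causality)
b1 |J2  (common-e at J3 fixed by 2)
b3 |I1  (J3: bond 2 brought effort, rest push out)
b0 |J1  (0-jn J2 has e-setter on 1)
b4 |I2  (closing 1-jn rule on J1)

3  (C1, I1, I2 all integral)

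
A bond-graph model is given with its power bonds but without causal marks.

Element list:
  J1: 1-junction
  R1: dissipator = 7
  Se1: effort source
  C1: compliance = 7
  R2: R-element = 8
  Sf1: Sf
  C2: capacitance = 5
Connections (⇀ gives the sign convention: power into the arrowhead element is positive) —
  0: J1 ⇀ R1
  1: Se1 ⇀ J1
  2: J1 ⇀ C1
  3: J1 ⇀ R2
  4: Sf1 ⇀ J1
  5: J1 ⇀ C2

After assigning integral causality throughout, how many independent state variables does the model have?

2  (C1, C2 all integral)

bond 1 stroke at J1  (source Se1 imposes e)
bond 4 stroke at Sf1  (source Sf1 imposes f)
bond 0 stroke at J1  (J1: bond 4 brought flow, rest push out)
bond 2 stroke at J1  (common-f at J1 fixed by 4)
bond 3 stroke at J1  (1-jn J1 has f-setter on 4)
bond 5 stroke at J1  (J1 flow already set via bond 4)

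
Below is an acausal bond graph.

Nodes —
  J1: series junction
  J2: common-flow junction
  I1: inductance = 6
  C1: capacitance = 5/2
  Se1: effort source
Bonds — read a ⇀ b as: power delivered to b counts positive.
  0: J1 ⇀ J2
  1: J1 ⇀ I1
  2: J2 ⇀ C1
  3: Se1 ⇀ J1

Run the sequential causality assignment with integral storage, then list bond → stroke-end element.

#0 stroke at J1
#1 stroke at I1
#2 stroke at J2
#3 stroke at J1

β3 stroke→J1  (Se1 (Se) sets effort on bond)
β1 stroke→I1  (I1: I, integral causality)
β0 stroke→J1  (common-f at J1 fixed by 1)
β2 stroke→J2  (J2: bond 0 brought flow, rest push out)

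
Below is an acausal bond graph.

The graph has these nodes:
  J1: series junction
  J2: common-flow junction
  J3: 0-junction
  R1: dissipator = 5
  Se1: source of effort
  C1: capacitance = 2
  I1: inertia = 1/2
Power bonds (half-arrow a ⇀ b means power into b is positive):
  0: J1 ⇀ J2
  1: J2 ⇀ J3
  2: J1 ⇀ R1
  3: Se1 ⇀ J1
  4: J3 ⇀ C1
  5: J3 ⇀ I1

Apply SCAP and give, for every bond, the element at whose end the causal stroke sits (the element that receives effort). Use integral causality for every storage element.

#0 stroke→J1
#1 stroke→J2
#2 stroke→R1
#3 stroke→J1
#4 stroke→J3
#5 stroke→I1

#3 →J1  (source Se1 imposes e)
#4 →J3  (C1 integral (e out))
#1 →J2  (J3 effort already set via bond 4)
#5 →I1  (0-jn J3 has e-setter on 4)
#0 →J1  (only one flow-in slot at J2)
#2 →R1  (closing 1-jn rule on J1)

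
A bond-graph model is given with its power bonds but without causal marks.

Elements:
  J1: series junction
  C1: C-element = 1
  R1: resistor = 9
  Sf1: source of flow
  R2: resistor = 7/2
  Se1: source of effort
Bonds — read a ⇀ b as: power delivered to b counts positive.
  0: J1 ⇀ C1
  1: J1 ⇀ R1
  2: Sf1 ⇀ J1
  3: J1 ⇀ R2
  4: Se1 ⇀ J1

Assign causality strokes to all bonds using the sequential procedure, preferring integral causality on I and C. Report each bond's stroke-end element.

#0 →J1
#1 →J1
#2 →Sf1
#3 →J1
#4 →J1

#2 →Sf1  (Sf1 fixes flow; stroke at Sf1)
#4 →J1  (Se1 fixes effort; stroke away)
#0 →J1  (J1 flow already set via bond 2)
#1 →J1  (J1: bond 2 brought flow, rest push out)
#3 →J1  (J1 flow already set via bond 2)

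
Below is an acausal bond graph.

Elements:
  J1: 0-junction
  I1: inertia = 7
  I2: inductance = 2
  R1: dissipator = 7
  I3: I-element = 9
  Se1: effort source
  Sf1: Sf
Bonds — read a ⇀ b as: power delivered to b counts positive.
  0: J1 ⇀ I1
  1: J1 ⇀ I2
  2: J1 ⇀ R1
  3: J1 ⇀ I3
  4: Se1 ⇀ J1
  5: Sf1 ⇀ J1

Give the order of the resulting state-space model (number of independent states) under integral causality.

3  (I1, I2, I3 all integral)

#4 stroke→J1  (Se1: effort source, stroke at far end)
#5 stroke→Sf1  (source Sf1 imposes f)
#0 stroke→I1  (J1 effort already set via bond 4)
#1 stroke→I2  (J1 effort already set via bond 4)
#2 stroke→R1  (common-e at J1 fixed by 4)
#3 stroke→I3  (0-jn J1 has e-setter on 4)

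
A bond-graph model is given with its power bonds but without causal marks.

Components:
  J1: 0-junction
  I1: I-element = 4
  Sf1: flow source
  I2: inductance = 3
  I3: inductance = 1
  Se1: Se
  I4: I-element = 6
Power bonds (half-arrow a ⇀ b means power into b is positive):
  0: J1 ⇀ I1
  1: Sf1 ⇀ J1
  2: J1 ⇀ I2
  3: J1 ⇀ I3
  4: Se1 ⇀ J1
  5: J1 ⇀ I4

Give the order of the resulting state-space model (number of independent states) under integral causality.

#1 stroke at Sf1  (Sf1 fixes flow; stroke at Sf1)
#4 stroke at J1  (source Se1 imposes e)
#0 stroke at I1  (J1 effort already set via bond 4)
#2 stroke at I2  (J1 effort already set via bond 4)
#3 stroke at I3  (0-jn J1 has e-setter on 4)
#5 stroke at I4  (J1: bond 4 brought effort, rest push out)

4  (I1, I2, I3, I4 all integral)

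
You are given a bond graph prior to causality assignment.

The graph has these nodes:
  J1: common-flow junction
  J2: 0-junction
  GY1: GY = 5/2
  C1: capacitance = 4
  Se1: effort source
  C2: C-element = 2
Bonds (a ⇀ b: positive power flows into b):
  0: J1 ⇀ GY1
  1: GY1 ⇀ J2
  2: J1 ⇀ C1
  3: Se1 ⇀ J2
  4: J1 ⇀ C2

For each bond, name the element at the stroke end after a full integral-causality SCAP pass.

b0 →GY1
b1 →GY1
b2 →J1
b3 →J2
b4 →J1

bond 3 |J2  (Se1 (Se) sets effort on bond)
bond 1 |GY1  (J2 effort already set via bond 3)
bond 0 |GY1  (GY1 both-in/both-out from 1)
bond 2 |J1  (J1: bond 0 brought flow, rest push out)
bond 4 |J1  (J1 flow already set via bond 0)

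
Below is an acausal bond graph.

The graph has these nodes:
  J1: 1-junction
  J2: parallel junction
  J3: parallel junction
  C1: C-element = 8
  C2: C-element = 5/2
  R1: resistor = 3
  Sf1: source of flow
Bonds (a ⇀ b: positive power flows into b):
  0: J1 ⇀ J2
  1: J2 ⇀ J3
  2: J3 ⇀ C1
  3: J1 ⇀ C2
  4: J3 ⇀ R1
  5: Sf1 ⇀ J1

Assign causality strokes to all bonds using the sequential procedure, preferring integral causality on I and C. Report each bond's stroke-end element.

#0 →J1
#1 →J2
#2 →J3
#3 →J1
#4 →R1
#5 →Sf1

b5 stroke→Sf1  (source Sf1 imposes f)
b0 stroke→J1  (J1: bond 5 brought flow, rest push out)
b3 stroke→J1  (J1: bond 5 brought flow, rest push out)
b1 stroke→J2  (J2 needs exactly one e-in)
b2 stroke→J3  (prefer integral on C1)
b4 stroke→R1  (0-jn J3 has e-setter on 2)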